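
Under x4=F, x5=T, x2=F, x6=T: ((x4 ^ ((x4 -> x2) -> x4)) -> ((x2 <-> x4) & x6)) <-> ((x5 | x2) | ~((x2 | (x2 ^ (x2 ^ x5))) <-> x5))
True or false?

T

x4 -> x2 = F -> F = T
(x4 -> x2) -> x4 = T -> F = F
x4 ^ ((x4 -> x2) -> x4) = F ^ F = F
x2 <-> x4 = F <-> F = T
(x2 <-> x4) & x6 = T & T = T
(x4 ^ ((x4 -> x2) -> x4)) -> ((x2 <-> x4) & x6) = F -> T = T
x5 | x2 = T | F = T
x2 ^ x5 = F ^ T = T
x2 ^ (x2 ^ x5) = F ^ T = T
x2 | (x2 ^ (x2 ^ x5)) = F | T = T
(x2 | (x2 ^ (x2 ^ x5))) <-> x5 = T <-> T = T
~((x2 | (x2 ^ (x2 ^ x5))) <-> x5) = ~T = F
(x5 | x2) | ~((x2 | (x2 ^ (x2 ^ x5))) <-> x5) = T | F = T
((x4 ^ ((x4 -> x2) -> x4)) -> ((x2 <-> x4) & x6)) <-> ((x5 | x2) | ~((x2 | (x2 ^ (x2 ^ x5))) <-> x5)) = T <-> T = T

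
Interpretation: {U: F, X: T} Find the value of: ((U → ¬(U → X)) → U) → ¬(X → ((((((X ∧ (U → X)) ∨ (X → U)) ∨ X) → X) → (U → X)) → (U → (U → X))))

T

U → X = F → T = T
¬(U → X) = ¬T = F
U → ¬(U → X) = F → F = T
(U → ¬(U → X)) → U = T → F = F
U → X = F → T = T
X ∧ (U → X) = T ∧ T = T
X → U = T → F = F
(X ∧ (U → X)) ∨ (X → U) = T ∨ F = T
((X ∧ (U → X)) ∨ (X → U)) ∨ X = T ∨ T = T
(((X ∧ (U → X)) ∨ (X → U)) ∨ X) → X = T → T = T
U → X = F → T = T
((((X ∧ (U → X)) ∨ (X → U)) ∨ X) → X) → (U → X) = T → T = T
U → X = F → T = T
U → (U → X) = F → T = T
(((((X ∧ (U → X)) ∨ (X → U)) ∨ X) → X) → (U → X)) → (U → (U → X)) = T → T = T
X → ((((((X ∧ (U → X)) ∨ (X → U)) ∨ X) → X) → (U → X)) → (U → (U → X))) = T → T = T
¬(X → ((((((X ∧ (U → X)) ∨ (X → U)) ∨ X) → X) → (U → X)) → (U → (U → X)))) = ¬T = F
((U → ¬(U → X)) → U) → ¬(X → ((((((X ∧ (U → X)) ∨ (X → U)) ∨ X) → X) → (U → X)) → (U → (U → X)))) = F → F = T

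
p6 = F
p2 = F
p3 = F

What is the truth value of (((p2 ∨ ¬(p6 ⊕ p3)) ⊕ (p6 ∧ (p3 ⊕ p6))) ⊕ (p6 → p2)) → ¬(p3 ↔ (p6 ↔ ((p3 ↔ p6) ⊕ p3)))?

p6 ⊕ p3 = F ⊕ F = F
¬(p6 ⊕ p3) = ¬F = T
p2 ∨ ¬(p6 ⊕ p3) = F ∨ T = T
p3 ⊕ p6 = F ⊕ F = F
p6 ∧ (p3 ⊕ p6) = F ∧ F = F
(p2 ∨ ¬(p6 ⊕ p3)) ⊕ (p6 ∧ (p3 ⊕ p6)) = T ⊕ F = T
p6 → p2 = F → F = T
((p2 ∨ ¬(p6 ⊕ p3)) ⊕ (p6 ∧ (p3 ⊕ p6))) ⊕ (p6 → p2) = T ⊕ T = F
p3 ↔ p6 = F ↔ F = T
(p3 ↔ p6) ⊕ p3 = T ⊕ F = T
p6 ↔ ((p3 ↔ p6) ⊕ p3) = F ↔ T = F
p3 ↔ (p6 ↔ ((p3 ↔ p6) ⊕ p3)) = F ↔ F = T
¬(p3 ↔ (p6 ↔ ((p3 ↔ p6) ⊕ p3))) = ¬T = F
(((p2 ∨ ¬(p6 ⊕ p3)) ⊕ (p6 ∧ (p3 ⊕ p6))) ⊕ (p6 → p2)) → ¬(p3 ↔ (p6 ↔ ((p3 ↔ p6) ⊕ p3))) = F → F = T

T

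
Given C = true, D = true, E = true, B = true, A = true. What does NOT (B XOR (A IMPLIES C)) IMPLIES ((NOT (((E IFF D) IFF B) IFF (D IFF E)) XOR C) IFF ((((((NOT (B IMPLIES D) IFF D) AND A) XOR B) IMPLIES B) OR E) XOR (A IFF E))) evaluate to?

A IMPLIES C = true IMPLIES true = true
B XOR (A IMPLIES C) = true XOR true = false
NOT (B XOR (A IMPLIES C)) = NOT false = true
E IFF D = true IFF true = true
(E IFF D) IFF B = true IFF true = true
D IFF E = true IFF true = true
((E IFF D) IFF B) IFF (D IFF E) = true IFF true = true
NOT (((E IFF D) IFF B) IFF (D IFF E)) = NOT true = false
NOT (((E IFF D) IFF B) IFF (D IFF E)) XOR C = false XOR true = true
B IMPLIES D = true IMPLIES true = true
NOT (B IMPLIES D) = NOT true = false
NOT (B IMPLIES D) IFF D = false IFF true = false
(NOT (B IMPLIES D) IFF D) AND A = false AND true = false
((NOT (B IMPLIES D) IFF D) AND A) XOR B = false XOR true = true
(((NOT (B IMPLIES D) IFF D) AND A) XOR B) IMPLIES B = true IMPLIES true = true
((((NOT (B IMPLIES D) IFF D) AND A) XOR B) IMPLIES B) OR E = true OR true = true
A IFF E = true IFF true = true
(((((NOT (B IMPLIES D) IFF D) AND A) XOR B) IMPLIES B) OR E) XOR (A IFF E) = true XOR true = false
(NOT (((E IFF D) IFF B) IFF (D IFF E)) XOR C) IFF ((((((NOT (B IMPLIES D) IFF D) AND A) XOR B) IMPLIES B) OR E) XOR (A IFF E)) = true IFF false = false
NOT (B XOR (A IMPLIES C)) IMPLIES ((NOT (((E IFF D) IFF B) IFF (D IFF E)) XOR C) IFF ((((((NOT (B IMPLIES D) IFF D) AND A) XOR B) IMPLIES B) OR E) XOR (A IFF E))) = true IMPLIES false = false

false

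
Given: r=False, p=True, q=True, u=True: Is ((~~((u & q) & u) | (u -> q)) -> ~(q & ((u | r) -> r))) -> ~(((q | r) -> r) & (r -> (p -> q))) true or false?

u & q = True & True = True
(u & q) & u = True & True = True
~((u & q) & u) = ~True = False
~~((u & q) & u) = ~False = True
u -> q = True -> True = True
~~((u & q) & u) | (u -> q) = True | True = True
u | r = True | False = True
(u | r) -> r = True -> False = False
q & ((u | r) -> r) = True & False = False
~(q & ((u | r) -> r)) = ~False = True
(~~((u & q) & u) | (u -> q)) -> ~(q & ((u | r) -> r)) = True -> True = True
q | r = True | False = True
(q | r) -> r = True -> False = False
p -> q = True -> True = True
r -> (p -> q) = False -> True = True
((q | r) -> r) & (r -> (p -> q)) = False & True = False
~(((q | r) -> r) & (r -> (p -> q))) = ~False = True
((~~((u & q) & u) | (u -> q)) -> ~(q & ((u | r) -> r))) -> ~(((q | r) -> r) & (r -> (p -> q))) = True -> True = True

True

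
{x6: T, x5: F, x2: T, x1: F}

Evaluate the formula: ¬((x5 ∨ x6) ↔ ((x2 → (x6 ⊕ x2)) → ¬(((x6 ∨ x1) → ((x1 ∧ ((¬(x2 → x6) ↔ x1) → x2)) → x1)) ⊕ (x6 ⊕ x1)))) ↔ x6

Substituting x6=T, x5=F, x2=T, x1=F:
x5 ∨ x6 = F ∨ T = T
x6 ⊕ x2 = T ⊕ T = F
x2 → (x6 ⊕ x2) = T → F = F
x6 ∨ x1 = T ∨ F = T
x2 → x6 = T → T = T
¬(x2 → x6) = ¬T = F
¬(x2 → x6) ↔ x1 = F ↔ F = T
(¬(x2 → x6) ↔ x1) → x2 = T → T = T
x1 ∧ ((¬(x2 → x6) ↔ x1) → x2) = F ∧ T = F
(x1 ∧ ((¬(x2 → x6) ↔ x1) → x2)) → x1 = F → F = T
(x6 ∨ x1) → ((x1 ∧ ((¬(x2 → x6) ↔ x1) → x2)) → x1) = T → T = T
x6 ⊕ x1 = T ⊕ F = T
((x6 ∨ x1) → ((x1 ∧ ((¬(x2 → x6) ↔ x1) → x2)) → x1)) ⊕ (x6 ⊕ x1) = T ⊕ T = F
¬(((x6 ∨ x1) → ((x1 ∧ ((¬(x2 → x6) ↔ x1) → x2)) → x1)) ⊕ (x6 ⊕ x1)) = ¬F = T
(x2 → (x6 ⊕ x2)) → ¬(((x6 ∨ x1) → ((x1 ∧ ((¬(x2 → x6) ↔ x1) → x2)) → x1)) ⊕ (x6 ⊕ x1)) = F → T = T
(x5 ∨ x6) ↔ ((x2 → (x6 ⊕ x2)) → ¬(((x6 ∨ x1) → ((x1 ∧ ((¬(x2 → x6) ↔ x1) → x2)) → x1)) ⊕ (x6 ⊕ x1))) = T ↔ T = T
¬((x5 ∨ x6) ↔ ((x2 → (x6 ⊕ x2)) → ¬(((x6 ∨ x1) → ((x1 ∧ ((¬(x2 → x6) ↔ x1) → x2)) → x1)) ⊕ (x6 ⊕ x1)))) = ¬T = F
¬((x5 ∨ x6) ↔ ((x2 → (x6 ⊕ x2)) → ¬(((x6 ∨ x1) → ((x1 ∧ ((¬(x2 → x6) ↔ x1) → x2)) → x1)) ⊕ (x6 ⊕ x1)))) ↔ x6 = F ↔ T = F

F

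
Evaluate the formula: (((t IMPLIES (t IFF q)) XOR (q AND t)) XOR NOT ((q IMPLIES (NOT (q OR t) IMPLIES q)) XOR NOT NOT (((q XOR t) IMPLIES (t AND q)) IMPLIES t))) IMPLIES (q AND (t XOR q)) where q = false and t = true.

t IFF q = true IFF false = false
t IMPLIES (t IFF q) = true IMPLIES false = false
q AND t = false AND true = false
(t IMPLIES (t IFF q)) XOR (q AND t) = false XOR false = false
q OR t = false OR true = true
NOT (q OR t) = NOT true = false
NOT (q OR t) IMPLIES q = false IMPLIES false = true
q IMPLIES (NOT (q OR t) IMPLIES q) = false IMPLIES true = true
q XOR t = false XOR true = true
t AND q = true AND false = false
(q XOR t) IMPLIES (t AND q) = true IMPLIES false = false
((q XOR t) IMPLIES (t AND q)) IMPLIES t = false IMPLIES true = true
NOT (((q XOR t) IMPLIES (t AND q)) IMPLIES t) = NOT true = false
NOT NOT (((q XOR t) IMPLIES (t AND q)) IMPLIES t) = NOT false = true
(q IMPLIES (NOT (q OR t) IMPLIES q)) XOR NOT NOT (((q XOR t) IMPLIES (t AND q)) IMPLIES t) = true XOR true = false
NOT ((q IMPLIES (NOT (q OR t) IMPLIES q)) XOR NOT NOT (((q XOR t) IMPLIES (t AND q)) IMPLIES t)) = NOT false = true
((t IMPLIES (t IFF q)) XOR (q AND t)) XOR NOT ((q IMPLIES (NOT (q OR t) IMPLIES q)) XOR NOT NOT (((q XOR t) IMPLIES (t AND q)) IMPLIES t)) = false XOR true = true
t XOR q = true XOR false = true
q AND (t XOR q) = false AND true = false
(((t IMPLIES (t IFF q)) XOR (q AND t)) XOR NOT ((q IMPLIES (NOT (q OR t) IMPLIES q)) XOR NOT NOT (((q XOR t) IMPLIES (t AND q)) IMPLIES t))) IMPLIES (q AND (t XOR q)) = true IMPLIES false = false

false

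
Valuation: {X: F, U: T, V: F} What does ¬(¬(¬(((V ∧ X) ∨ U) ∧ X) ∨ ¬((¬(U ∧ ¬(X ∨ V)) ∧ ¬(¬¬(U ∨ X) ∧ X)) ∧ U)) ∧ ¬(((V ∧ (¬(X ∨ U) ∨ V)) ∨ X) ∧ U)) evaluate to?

V ∧ X = F ∧ F = F
(V ∧ X) ∨ U = F ∨ T = T
((V ∧ X) ∨ U) ∧ X = T ∧ F = F
¬(((V ∧ X) ∨ U) ∧ X) = ¬F = T
X ∨ V = F ∨ F = F
¬(X ∨ V) = ¬F = T
U ∧ ¬(X ∨ V) = T ∧ T = T
¬(U ∧ ¬(X ∨ V)) = ¬T = F
U ∨ X = T ∨ F = T
¬(U ∨ X) = ¬T = F
¬¬(U ∨ X) = ¬F = T
¬¬(U ∨ X) ∧ X = T ∧ F = F
¬(¬¬(U ∨ X) ∧ X) = ¬F = T
¬(U ∧ ¬(X ∨ V)) ∧ ¬(¬¬(U ∨ X) ∧ X) = F ∧ T = F
(¬(U ∧ ¬(X ∨ V)) ∧ ¬(¬¬(U ∨ X) ∧ X)) ∧ U = F ∧ T = F
¬((¬(U ∧ ¬(X ∨ V)) ∧ ¬(¬¬(U ∨ X) ∧ X)) ∧ U) = ¬F = T
¬(((V ∧ X) ∨ U) ∧ X) ∨ ¬((¬(U ∧ ¬(X ∨ V)) ∧ ¬(¬¬(U ∨ X) ∧ X)) ∧ U) = T ∨ T = T
¬(¬(((V ∧ X) ∨ U) ∧ X) ∨ ¬((¬(U ∧ ¬(X ∨ V)) ∧ ¬(¬¬(U ∨ X) ∧ X)) ∧ U)) = ¬T = F
X ∨ U = F ∨ T = T
¬(X ∨ U) = ¬T = F
¬(X ∨ U) ∨ V = F ∨ F = F
V ∧ (¬(X ∨ U) ∨ V) = F ∧ F = F
(V ∧ (¬(X ∨ U) ∨ V)) ∨ X = F ∨ F = F
((V ∧ (¬(X ∨ U) ∨ V)) ∨ X) ∧ U = F ∧ T = F
¬(((V ∧ (¬(X ∨ U) ∨ V)) ∨ X) ∧ U) = ¬F = T
¬(¬(((V ∧ X) ∨ U) ∧ X) ∨ ¬((¬(U ∧ ¬(X ∨ V)) ∧ ¬(¬¬(U ∨ X) ∧ X)) ∧ U)) ∧ ¬(((V ∧ (¬(X ∨ U) ∨ V)) ∨ X) ∧ U) = F ∧ T = F
¬(¬(¬(((V ∧ X) ∨ U) ∧ X) ∨ ¬((¬(U ∧ ¬(X ∨ V)) ∧ ¬(¬¬(U ∨ X) ∧ X)) ∧ U)) ∧ ¬(((V ∧ (¬(X ∨ U) ∨ V)) ∨ X) ∧ U)) = ¬F = T

T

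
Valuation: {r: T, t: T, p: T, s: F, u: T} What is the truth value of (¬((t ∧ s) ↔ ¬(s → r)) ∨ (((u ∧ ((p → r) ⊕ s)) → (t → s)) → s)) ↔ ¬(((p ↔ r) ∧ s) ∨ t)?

F

t ∧ s = T ∧ F = F
s → r = F → T = T
¬(s → r) = ¬T = F
(t ∧ s) ↔ ¬(s → r) = F ↔ F = T
¬((t ∧ s) ↔ ¬(s → r)) = ¬T = F
p → r = T → T = T
(p → r) ⊕ s = T ⊕ F = T
u ∧ ((p → r) ⊕ s) = T ∧ T = T
t → s = T → F = F
(u ∧ ((p → r) ⊕ s)) → (t → s) = T → F = F
((u ∧ ((p → r) ⊕ s)) → (t → s)) → s = F → F = T
¬((t ∧ s) ↔ ¬(s → r)) ∨ (((u ∧ ((p → r) ⊕ s)) → (t → s)) → s) = F ∨ T = T
p ↔ r = T ↔ T = T
(p ↔ r) ∧ s = T ∧ F = F
((p ↔ r) ∧ s) ∨ t = F ∨ T = T
¬(((p ↔ r) ∧ s) ∨ t) = ¬T = F
(¬((t ∧ s) ↔ ¬(s → r)) ∨ (((u ∧ ((p → r) ⊕ s)) → (t → s)) → s)) ↔ ¬(((p ↔ r) ∧ s) ∨ t) = T ↔ F = F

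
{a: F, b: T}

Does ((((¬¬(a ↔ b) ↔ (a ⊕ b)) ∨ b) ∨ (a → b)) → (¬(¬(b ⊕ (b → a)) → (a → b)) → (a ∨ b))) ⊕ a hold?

T

Substituting a=F, b=T:
a ↔ b = F ↔ T = F
¬(a ↔ b) = ¬F = T
¬¬(a ↔ b) = ¬T = F
a ⊕ b = F ⊕ T = T
¬¬(a ↔ b) ↔ (a ⊕ b) = F ↔ T = F
(¬¬(a ↔ b) ↔ (a ⊕ b)) ∨ b = F ∨ T = T
a → b = F → T = T
((¬¬(a ↔ b) ↔ (a ⊕ b)) ∨ b) ∨ (a → b) = T ∨ T = T
b → a = T → F = F
b ⊕ (b → a) = T ⊕ F = T
¬(b ⊕ (b → a)) = ¬T = F
a → b = F → T = T
¬(b ⊕ (b → a)) → (a → b) = F → T = T
¬(¬(b ⊕ (b → a)) → (a → b)) = ¬T = F
a ∨ b = F ∨ T = T
¬(¬(b ⊕ (b → a)) → (a → b)) → (a ∨ b) = F → T = T
(((¬¬(a ↔ b) ↔ (a ⊕ b)) ∨ b) ∨ (a → b)) → (¬(¬(b ⊕ (b → a)) → (a → b)) → (a ∨ b)) = T → T = T
((((¬¬(a ↔ b) ↔ (a ⊕ b)) ∨ b) ∨ (a → b)) → (¬(¬(b ⊕ (b → a)) → (a → b)) → (a ∨ b))) ⊕ a = T ⊕ F = T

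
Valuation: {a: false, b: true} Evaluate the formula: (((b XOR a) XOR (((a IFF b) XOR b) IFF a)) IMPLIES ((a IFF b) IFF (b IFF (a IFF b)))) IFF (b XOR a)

true

Substituting a=false, b=true:
b XOR a = true XOR false = true
a IFF b = false IFF true = false
(a IFF b) XOR b = false XOR true = true
((a IFF b) XOR b) IFF a = true IFF false = false
(b XOR a) XOR (((a IFF b) XOR b) IFF a) = true XOR false = true
a IFF b = false IFF true = false
a IFF b = false IFF true = false
b IFF (a IFF b) = true IFF false = false
(a IFF b) IFF (b IFF (a IFF b)) = false IFF false = true
((b XOR a) XOR (((a IFF b) XOR b) IFF a)) IMPLIES ((a IFF b) IFF (b IFF (a IFF b))) = true IMPLIES true = true
b XOR a = true XOR false = true
(((b XOR a) XOR (((a IFF b) XOR b) IFF a)) IMPLIES ((a IFF b) IFF (b IFF (a IFF b)))) IFF (b XOR a) = true IFF true = true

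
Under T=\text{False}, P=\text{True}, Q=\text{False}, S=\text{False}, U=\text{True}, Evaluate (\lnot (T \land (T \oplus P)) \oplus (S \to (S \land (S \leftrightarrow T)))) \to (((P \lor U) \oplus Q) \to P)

\text{True}

T \oplus P = \text{False} \oplus \text{True} = \text{True}
T \land (T \oplus P) = \text{False} \land \text{True} = \text{False}
\lnot (T \land (T \oplus P)) = \lnot \text{False} = \text{True}
S \leftrightarrow T = \text{False} \leftrightarrow \text{False} = \text{True}
S \land (S \leftrightarrow T) = \text{False} \land \text{True} = \text{False}
S \to (S \land (S \leftrightarrow T)) = \text{False} \to \text{False} = \text{True}
\lnot (T \land (T \oplus P)) \oplus (S \to (S \land (S \leftrightarrow T))) = \text{True} \oplus \text{True} = \text{False}
P \lor U = \text{True} \lor \text{True} = \text{True}
(P \lor U) \oplus Q = \text{True} \oplus \text{False} = \text{True}
((P \lor U) \oplus Q) \to P = \text{True} \to \text{True} = \text{True}
(\lnot (T \land (T \oplus P)) \oplus (S \to (S \land (S \leftrightarrow T)))) \to (((P \lor U) \oplus Q) \to P) = \text{False} \to \text{True} = \text{True}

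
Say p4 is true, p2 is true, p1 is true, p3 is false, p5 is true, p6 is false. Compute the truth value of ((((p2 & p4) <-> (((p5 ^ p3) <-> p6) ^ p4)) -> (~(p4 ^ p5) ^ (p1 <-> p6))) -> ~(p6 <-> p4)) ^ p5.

p2 & p4 = 1 & 1 = 1
p5 ^ p3 = 1 ^ 0 = 1
(p5 ^ p3) <-> p6 = 1 <-> 0 = 0
((p5 ^ p3) <-> p6) ^ p4 = 0 ^ 1 = 1
(p2 & p4) <-> (((p5 ^ p3) <-> p6) ^ p4) = 1 <-> 1 = 1
p4 ^ p5 = 1 ^ 1 = 0
~(p4 ^ p5) = ~0 = 1
p1 <-> p6 = 1 <-> 0 = 0
~(p4 ^ p5) ^ (p1 <-> p6) = 1 ^ 0 = 1
((p2 & p4) <-> (((p5 ^ p3) <-> p6) ^ p4)) -> (~(p4 ^ p5) ^ (p1 <-> p6)) = 1 -> 1 = 1
p6 <-> p4 = 0 <-> 1 = 0
~(p6 <-> p4) = ~0 = 1
(((p2 & p4) <-> (((p5 ^ p3) <-> p6) ^ p4)) -> (~(p4 ^ p5) ^ (p1 <-> p6))) -> ~(p6 <-> p4) = 1 -> 1 = 1
((((p2 & p4) <-> (((p5 ^ p3) <-> p6) ^ p4)) -> (~(p4 ^ p5) ^ (p1 <-> p6))) -> ~(p6 <-> p4)) ^ p5 = 1 ^ 1 = 0

0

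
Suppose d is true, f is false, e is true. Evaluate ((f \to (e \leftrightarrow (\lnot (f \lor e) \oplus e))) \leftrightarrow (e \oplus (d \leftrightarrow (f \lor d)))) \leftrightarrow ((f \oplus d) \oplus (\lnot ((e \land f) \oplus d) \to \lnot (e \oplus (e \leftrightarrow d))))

f \lor e = F \lor T = T
\lnot (f \lor e) = \lnot T = F
\lnot (f \lor e) \oplus e = F \oplus T = T
e \leftrightarrow (\lnot (f \lor e) \oplus e) = T \leftrightarrow T = T
f \to (e \leftrightarrow (\lnot (f \lor e) \oplus e)) = F \to T = T
f \lor d = F \lor T = T
d \leftrightarrow (f \lor d) = T \leftrightarrow T = T
e \oplus (d \leftrightarrow (f \lor d)) = T \oplus T = F
(f \to (e \leftrightarrow (\lnot (f \lor e) \oplus e))) \leftrightarrow (e \oplus (d \leftrightarrow (f \lor d))) = T \leftrightarrow F = F
f \oplus d = F \oplus T = T
e \land f = T \land F = F
(e \land f) \oplus d = F \oplus T = T
\lnot ((e \land f) \oplus d) = \lnot T = F
e \leftrightarrow d = T \leftrightarrow T = T
e \oplus (e \leftrightarrow d) = T \oplus T = F
\lnot (e \oplus (e \leftrightarrow d)) = \lnot F = T
\lnot ((e \land f) \oplus d) \to \lnot (e \oplus (e \leftrightarrow d)) = F \to T = T
(f \oplus d) \oplus (\lnot ((e \land f) \oplus d) \to \lnot (e \oplus (e \leftrightarrow d))) = T \oplus T = F
((f \to (e \leftrightarrow (\lnot (f \lor e) \oplus e))) \leftrightarrow (e \oplus (d \leftrightarrow (f \lor d)))) \leftrightarrow ((f \oplus d) \oplus (\lnot ((e \land f) \oplus d) \to \lnot (e \oplus (e \leftrightarrow d)))) = F \leftrightarrow F = T

T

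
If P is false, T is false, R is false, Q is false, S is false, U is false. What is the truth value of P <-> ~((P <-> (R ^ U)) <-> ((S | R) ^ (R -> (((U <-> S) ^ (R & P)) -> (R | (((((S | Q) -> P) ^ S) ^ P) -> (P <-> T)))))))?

True

R ^ U = False ^ False = False
P <-> (R ^ U) = False <-> False = True
S | R = False | False = False
U <-> S = False <-> False = True
R & P = False & False = False
(U <-> S) ^ (R & P) = True ^ False = True
S | Q = False | False = False
(S | Q) -> P = False -> False = True
((S | Q) -> P) ^ S = True ^ False = True
(((S | Q) -> P) ^ S) ^ P = True ^ False = True
P <-> T = False <-> False = True
((((S | Q) -> P) ^ S) ^ P) -> (P <-> T) = True -> True = True
R | (((((S | Q) -> P) ^ S) ^ P) -> (P <-> T)) = False | True = True
((U <-> S) ^ (R & P)) -> (R | (((((S | Q) -> P) ^ S) ^ P) -> (P <-> T))) = True -> True = True
R -> (((U <-> S) ^ (R & P)) -> (R | (((((S | Q) -> P) ^ S) ^ P) -> (P <-> T)))) = False -> True = True
(S | R) ^ (R -> (((U <-> S) ^ (R & P)) -> (R | (((((S | Q) -> P) ^ S) ^ P) -> (P <-> T))))) = False ^ True = True
(P <-> (R ^ U)) <-> ((S | R) ^ (R -> (((U <-> S) ^ (R & P)) -> (R | (((((S | Q) -> P) ^ S) ^ P) -> (P <-> T)))))) = True <-> True = True
~((P <-> (R ^ U)) <-> ((S | R) ^ (R -> (((U <-> S) ^ (R & P)) -> (R | (((((S | Q) -> P) ^ S) ^ P) -> (P <-> T))))))) = ~True = False
P <-> ~((P <-> (R ^ U)) <-> ((S | R) ^ (R -> (((U <-> S) ^ (R & P)) -> (R | (((((S | Q) -> P) ^ S) ^ P) -> (P <-> T))))))) = False <-> False = True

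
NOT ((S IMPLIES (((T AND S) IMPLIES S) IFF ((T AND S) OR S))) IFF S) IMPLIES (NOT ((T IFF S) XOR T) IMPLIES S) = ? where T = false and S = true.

true

T AND S = false AND true = false
(T AND S) IMPLIES S = false IMPLIES true = true
T AND S = false AND true = false
(T AND S) OR S = false OR true = true
((T AND S) IMPLIES S) IFF ((T AND S) OR S) = true IFF true = true
S IMPLIES (((T AND S) IMPLIES S) IFF ((T AND S) OR S)) = true IMPLIES true = true
(S IMPLIES (((T AND S) IMPLIES S) IFF ((T AND S) OR S))) IFF S = true IFF true = true
NOT ((S IMPLIES (((T AND S) IMPLIES S) IFF ((T AND S) OR S))) IFF S) = NOT true = false
T IFF S = false IFF true = false
(T IFF S) XOR T = false XOR false = false
NOT ((T IFF S) XOR T) = NOT false = true
NOT ((T IFF S) XOR T) IMPLIES S = true IMPLIES true = true
NOT ((S IMPLIES (((T AND S) IMPLIES S) IFF ((T AND S) OR S))) IFF S) IMPLIES (NOT ((T IFF S) XOR T) IMPLIES S) = false IMPLIES true = true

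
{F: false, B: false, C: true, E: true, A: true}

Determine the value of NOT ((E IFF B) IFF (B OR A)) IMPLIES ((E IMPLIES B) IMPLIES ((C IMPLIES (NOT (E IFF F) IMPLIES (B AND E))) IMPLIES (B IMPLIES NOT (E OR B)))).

Substituting F=false, B=false, C=true, E=true, A=true:
E IFF B = true IFF false = false
B OR A = false OR true = true
(E IFF B) IFF (B OR A) = false IFF true = false
NOT ((E IFF B) IFF (B OR A)) = NOT false = true
E IMPLIES B = true IMPLIES false = false
E IFF F = true IFF false = false
NOT (E IFF F) = NOT false = true
B AND E = false AND true = false
NOT (E IFF F) IMPLIES (B AND E) = true IMPLIES false = false
C IMPLIES (NOT (E IFF F) IMPLIES (B AND E)) = true IMPLIES false = false
E OR B = true OR false = true
NOT (E OR B) = NOT true = false
B IMPLIES NOT (E OR B) = false IMPLIES false = true
(C IMPLIES (NOT (E IFF F) IMPLIES (B AND E))) IMPLIES (B IMPLIES NOT (E OR B)) = false IMPLIES true = true
(E IMPLIES B) IMPLIES ((C IMPLIES (NOT (E IFF F) IMPLIES (B AND E))) IMPLIES (B IMPLIES NOT (E OR B))) = false IMPLIES true = true
NOT ((E IFF B) IFF (B OR A)) IMPLIES ((E IMPLIES B) IMPLIES ((C IMPLIES (NOT (E IFF F) IMPLIES (B AND E))) IMPLIES (B IMPLIES NOT (E OR B)))) = true IMPLIES true = true

true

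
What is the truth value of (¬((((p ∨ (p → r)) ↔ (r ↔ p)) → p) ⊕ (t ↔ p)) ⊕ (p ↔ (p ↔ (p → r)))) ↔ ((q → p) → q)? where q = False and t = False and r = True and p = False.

True

p → r = False → True = True
p ∨ (p → r) = False ∨ True = True
r ↔ p = True ↔ False = False
(p ∨ (p → r)) ↔ (r ↔ p) = True ↔ False = False
((p ∨ (p → r)) ↔ (r ↔ p)) → p = False → False = True
t ↔ p = False ↔ False = True
(((p ∨ (p → r)) ↔ (r ↔ p)) → p) ⊕ (t ↔ p) = True ⊕ True = False
¬((((p ∨ (p → r)) ↔ (r ↔ p)) → p) ⊕ (t ↔ p)) = ¬False = True
p → r = False → True = True
p ↔ (p → r) = False ↔ True = False
p ↔ (p ↔ (p → r)) = False ↔ False = True
¬((((p ∨ (p → r)) ↔ (r ↔ p)) → p) ⊕ (t ↔ p)) ⊕ (p ↔ (p ↔ (p → r))) = True ⊕ True = False
q → p = False → False = True
(q → p) → q = True → False = False
(¬((((p ∨ (p → r)) ↔ (r ↔ p)) → p) ⊕ (t ↔ p)) ⊕ (p ↔ (p ↔ (p → r)))) ↔ ((q → p) → q) = False ↔ False = True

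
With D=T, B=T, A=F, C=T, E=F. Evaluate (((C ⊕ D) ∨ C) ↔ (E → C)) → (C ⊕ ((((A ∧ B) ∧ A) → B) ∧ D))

Substituting D=T, B=T, A=F, C=T, E=F:
C ⊕ D = T ⊕ T = F
(C ⊕ D) ∨ C = F ∨ T = T
E → C = F → T = T
((C ⊕ D) ∨ C) ↔ (E → C) = T ↔ T = T
A ∧ B = F ∧ T = F
(A ∧ B) ∧ A = F ∧ F = F
((A ∧ B) ∧ A) → B = F → T = T
(((A ∧ B) ∧ A) → B) ∧ D = T ∧ T = T
C ⊕ ((((A ∧ B) ∧ A) → B) ∧ D) = T ⊕ T = F
(((C ⊕ D) ∨ C) ↔ (E → C)) → (C ⊕ ((((A ∧ B) ∧ A) → B) ∧ D)) = T → F = F

F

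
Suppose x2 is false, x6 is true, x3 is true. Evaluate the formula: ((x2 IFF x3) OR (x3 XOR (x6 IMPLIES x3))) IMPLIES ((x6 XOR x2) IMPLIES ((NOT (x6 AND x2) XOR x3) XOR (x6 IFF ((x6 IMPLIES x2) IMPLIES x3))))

True

x2 IFF x3 = False IFF True = False
x6 IMPLIES x3 = True IMPLIES True = True
x3 XOR (x6 IMPLIES x3) = True XOR True = False
(x2 IFF x3) OR (x3 XOR (x6 IMPLIES x3)) = False OR False = False
x6 XOR x2 = True XOR False = True
x6 AND x2 = True AND False = False
NOT (x6 AND x2) = NOT False = True
NOT (x6 AND x2) XOR x3 = True XOR True = False
x6 IMPLIES x2 = True IMPLIES False = False
(x6 IMPLIES x2) IMPLIES x3 = False IMPLIES True = True
x6 IFF ((x6 IMPLIES x2) IMPLIES x3) = True IFF True = True
(NOT (x6 AND x2) XOR x3) XOR (x6 IFF ((x6 IMPLIES x2) IMPLIES x3)) = False XOR True = True
(x6 XOR x2) IMPLIES ((NOT (x6 AND x2) XOR x3) XOR (x6 IFF ((x6 IMPLIES x2) IMPLIES x3))) = True IMPLIES True = True
((x2 IFF x3) OR (x3 XOR (x6 IMPLIES x3))) IMPLIES ((x6 XOR x2) IMPLIES ((NOT (x6 AND x2) XOR x3) XOR (x6 IFF ((x6 IMPLIES x2) IMPLIES x3)))) = False IMPLIES True = True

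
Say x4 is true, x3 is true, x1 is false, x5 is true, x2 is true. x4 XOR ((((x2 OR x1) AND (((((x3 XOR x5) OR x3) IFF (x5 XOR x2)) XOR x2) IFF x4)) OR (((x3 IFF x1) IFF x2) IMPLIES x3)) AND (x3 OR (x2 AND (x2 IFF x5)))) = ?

false

x2 OR x1 = true OR false = true
x3 XOR x5 = true XOR true = false
(x3 XOR x5) OR x3 = false OR true = true
x5 XOR x2 = true XOR true = false
((x3 XOR x5) OR x3) IFF (x5 XOR x2) = true IFF false = false
(((x3 XOR x5) OR x3) IFF (x5 XOR x2)) XOR x2 = false XOR true = true
((((x3 XOR x5) OR x3) IFF (x5 XOR x2)) XOR x2) IFF x4 = true IFF true = true
(x2 OR x1) AND (((((x3 XOR x5) OR x3) IFF (x5 XOR x2)) XOR x2) IFF x4) = true AND true = true
x3 IFF x1 = true IFF false = false
(x3 IFF x1) IFF x2 = false IFF true = false
((x3 IFF x1) IFF x2) IMPLIES x3 = false IMPLIES true = true
((x2 OR x1) AND (((((x3 XOR x5) OR x3) IFF (x5 XOR x2)) XOR x2) IFF x4)) OR (((x3 IFF x1) IFF x2) IMPLIES x3) = true OR true = true
x2 IFF x5 = true IFF true = true
x2 AND (x2 IFF x5) = true AND true = true
x3 OR (x2 AND (x2 IFF x5)) = true OR true = true
(((x2 OR x1) AND (((((x3 XOR x5) OR x3) IFF (x5 XOR x2)) XOR x2) IFF x4)) OR (((x3 IFF x1) IFF x2) IMPLIES x3)) AND (x3 OR (x2 AND (x2 IFF x5))) = true AND true = true
x4 XOR ((((x2 OR x1) AND (((((x3 XOR x5) OR x3) IFF (x5 XOR x2)) XOR x2) IFF x4)) OR (((x3 IFF x1) IFF x2) IMPLIES x3)) AND (x3 OR (x2 AND (x2 IFF x5)))) = true XOR true = false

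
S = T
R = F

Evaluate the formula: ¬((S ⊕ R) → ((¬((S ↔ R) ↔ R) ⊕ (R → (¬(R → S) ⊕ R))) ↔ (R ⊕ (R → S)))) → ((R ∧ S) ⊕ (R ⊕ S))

S ⊕ R = T ⊕ F = T
S ↔ R = T ↔ F = F
(S ↔ R) ↔ R = F ↔ F = T
¬((S ↔ R) ↔ R) = ¬T = F
R → S = F → T = T
¬(R → S) = ¬T = F
¬(R → S) ⊕ R = F ⊕ F = F
R → (¬(R → S) ⊕ R) = F → F = T
¬((S ↔ R) ↔ R) ⊕ (R → (¬(R → S) ⊕ R)) = F ⊕ T = T
R → S = F → T = T
R ⊕ (R → S) = F ⊕ T = T
(¬((S ↔ R) ↔ R) ⊕ (R → (¬(R → S) ⊕ R))) ↔ (R ⊕ (R → S)) = T ↔ T = T
(S ⊕ R) → ((¬((S ↔ R) ↔ R) ⊕ (R → (¬(R → S) ⊕ R))) ↔ (R ⊕ (R → S))) = T → T = T
¬((S ⊕ R) → ((¬((S ↔ R) ↔ R) ⊕ (R → (¬(R → S) ⊕ R))) ↔ (R ⊕ (R → S)))) = ¬T = F
R ∧ S = F ∧ T = F
R ⊕ S = F ⊕ T = T
(R ∧ S) ⊕ (R ⊕ S) = F ⊕ T = T
¬((S ⊕ R) → ((¬((S ↔ R) ↔ R) ⊕ (R → (¬(R → S) ⊕ R))) ↔ (R ⊕ (R → S)))) → ((R ∧ S) ⊕ (R ⊕ S)) = F → T = T

T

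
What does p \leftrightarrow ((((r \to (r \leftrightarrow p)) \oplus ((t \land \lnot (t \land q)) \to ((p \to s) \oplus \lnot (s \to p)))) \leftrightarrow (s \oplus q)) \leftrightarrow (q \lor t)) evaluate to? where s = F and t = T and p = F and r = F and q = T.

T

r \leftrightarrow p = F \leftrightarrow F = T
r \to (r \leftrightarrow p) = F \to T = T
t \land q = T \land T = T
\lnot (t \land q) = \lnot T = F
t \land \lnot (t \land q) = T \land F = F
p \to s = F \to F = T
s \to p = F \to F = T
\lnot (s \to p) = \lnot T = F
(p \to s) \oplus \lnot (s \to p) = T \oplus F = T
(t \land \lnot (t \land q)) \to ((p \to s) \oplus \lnot (s \to p)) = F \to T = T
(r \to (r \leftrightarrow p)) \oplus ((t \land \lnot (t \land q)) \to ((p \to s) \oplus \lnot (s \to p))) = T \oplus T = F
s \oplus q = F \oplus T = T
((r \to (r \leftrightarrow p)) \oplus ((t \land \lnot (t \land q)) \to ((p \to s) \oplus \lnot (s \to p)))) \leftrightarrow (s \oplus q) = F \leftrightarrow T = F
q \lor t = T \lor T = T
(((r \to (r \leftrightarrow p)) \oplus ((t \land \lnot (t \land q)) \to ((p \to s) \oplus \lnot (s \to p)))) \leftrightarrow (s \oplus q)) \leftrightarrow (q \lor t) = F \leftrightarrow T = F
p \leftrightarrow ((((r \to (r \leftrightarrow p)) \oplus ((t \land \lnot (t \land q)) \to ((p \to s) \oplus \lnot (s \to p)))) \leftrightarrow (s \oplus q)) \leftrightarrow (q \lor t)) = F \leftrightarrow F = T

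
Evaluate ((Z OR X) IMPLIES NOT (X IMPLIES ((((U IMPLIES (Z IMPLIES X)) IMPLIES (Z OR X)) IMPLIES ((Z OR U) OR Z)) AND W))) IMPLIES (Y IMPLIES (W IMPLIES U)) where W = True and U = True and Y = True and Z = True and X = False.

Substituting W=True, U=True, Y=True, Z=True, X=False:
Z OR X = True OR False = True
Z IMPLIES X = True IMPLIES False = False
U IMPLIES (Z IMPLIES X) = True IMPLIES False = False
Z OR X = True OR False = True
(U IMPLIES (Z IMPLIES X)) IMPLIES (Z OR X) = False IMPLIES True = True
Z OR U = True OR True = True
(Z OR U) OR Z = True OR True = True
((U IMPLIES (Z IMPLIES X)) IMPLIES (Z OR X)) IMPLIES ((Z OR U) OR Z) = True IMPLIES True = True
(((U IMPLIES (Z IMPLIES X)) IMPLIES (Z OR X)) IMPLIES ((Z OR U) OR Z)) AND W = True AND True = True
X IMPLIES ((((U IMPLIES (Z IMPLIES X)) IMPLIES (Z OR X)) IMPLIES ((Z OR U) OR Z)) AND W) = False IMPLIES True = True
NOT (X IMPLIES ((((U IMPLIES (Z IMPLIES X)) IMPLIES (Z OR X)) IMPLIES ((Z OR U) OR Z)) AND W)) = NOT True = False
(Z OR X) IMPLIES NOT (X IMPLIES ((((U IMPLIES (Z IMPLIES X)) IMPLIES (Z OR X)) IMPLIES ((Z OR U) OR Z)) AND W)) = True IMPLIES False = False
W IMPLIES U = True IMPLIES True = True
Y IMPLIES (W IMPLIES U) = True IMPLIES True = True
((Z OR X) IMPLIES NOT (X IMPLIES ((((U IMPLIES (Z IMPLIES X)) IMPLIES (Z OR X)) IMPLIES ((Z OR U) OR Z)) AND W))) IMPLIES (Y IMPLIES (W IMPLIES U)) = False IMPLIES True = True

True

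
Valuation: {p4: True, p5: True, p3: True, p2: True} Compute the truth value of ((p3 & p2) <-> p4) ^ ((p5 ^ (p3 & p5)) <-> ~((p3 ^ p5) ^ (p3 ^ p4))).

True

p3 & p2 = True & True = True
(p3 & p2) <-> p4 = True <-> True = True
p3 & p5 = True & True = True
p5 ^ (p3 & p5) = True ^ True = False
p3 ^ p5 = True ^ True = False
p3 ^ p4 = True ^ True = False
(p3 ^ p5) ^ (p3 ^ p4) = False ^ False = False
~((p3 ^ p5) ^ (p3 ^ p4)) = ~False = True
(p5 ^ (p3 & p5)) <-> ~((p3 ^ p5) ^ (p3 ^ p4)) = False <-> True = False
((p3 & p2) <-> p4) ^ ((p5 ^ (p3 & p5)) <-> ~((p3 ^ p5) ^ (p3 ^ p4))) = True ^ False = True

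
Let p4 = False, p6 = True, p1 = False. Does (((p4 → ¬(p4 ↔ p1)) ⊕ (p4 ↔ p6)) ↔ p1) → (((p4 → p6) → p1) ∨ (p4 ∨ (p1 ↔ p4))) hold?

p4 ↔ p1 = False ↔ False = True
¬(p4 ↔ p1) = ¬True = False
p4 → ¬(p4 ↔ p1) = False → False = True
p4 ↔ p6 = False ↔ True = False
(p4 → ¬(p4 ↔ p1)) ⊕ (p4 ↔ p6) = True ⊕ False = True
((p4 → ¬(p4 ↔ p1)) ⊕ (p4 ↔ p6)) ↔ p1 = True ↔ False = False
p4 → p6 = False → True = True
(p4 → p6) → p1 = True → False = False
p1 ↔ p4 = False ↔ False = True
p4 ∨ (p1 ↔ p4) = False ∨ True = True
((p4 → p6) → p1) ∨ (p4 ∨ (p1 ↔ p4)) = False ∨ True = True
(((p4 → ¬(p4 ↔ p1)) ⊕ (p4 ↔ p6)) ↔ p1) → (((p4 → p6) → p1) ∨ (p4 ∨ (p1 ↔ p4))) = False → True = True

True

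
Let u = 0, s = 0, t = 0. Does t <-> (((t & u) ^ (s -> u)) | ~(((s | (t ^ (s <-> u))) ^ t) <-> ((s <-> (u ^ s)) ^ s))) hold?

Substituting u=0, s=0, t=0:
t & u = 0 & 0 = 0
s -> u = 0 -> 0 = 1
(t & u) ^ (s -> u) = 0 ^ 1 = 1
s <-> u = 0 <-> 0 = 1
t ^ (s <-> u) = 0 ^ 1 = 1
s | (t ^ (s <-> u)) = 0 | 1 = 1
(s | (t ^ (s <-> u))) ^ t = 1 ^ 0 = 1
u ^ s = 0 ^ 0 = 0
s <-> (u ^ s) = 0 <-> 0 = 1
(s <-> (u ^ s)) ^ s = 1 ^ 0 = 1
((s | (t ^ (s <-> u))) ^ t) <-> ((s <-> (u ^ s)) ^ s) = 1 <-> 1 = 1
~(((s | (t ^ (s <-> u))) ^ t) <-> ((s <-> (u ^ s)) ^ s)) = ~1 = 0
((t & u) ^ (s -> u)) | ~(((s | (t ^ (s <-> u))) ^ t) <-> ((s <-> (u ^ s)) ^ s)) = 1 | 0 = 1
t <-> (((t & u) ^ (s -> u)) | ~(((s | (t ^ (s <-> u))) ^ t) <-> ((s <-> (u ^ s)) ^ s))) = 0 <-> 1 = 0

0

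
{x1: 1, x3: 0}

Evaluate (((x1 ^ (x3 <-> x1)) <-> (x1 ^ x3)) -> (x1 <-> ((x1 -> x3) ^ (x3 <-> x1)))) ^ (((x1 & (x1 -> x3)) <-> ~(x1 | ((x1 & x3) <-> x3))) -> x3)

x3 <-> x1 = 0 <-> 1 = 0
x1 ^ (x3 <-> x1) = 1 ^ 0 = 1
x1 ^ x3 = 1 ^ 0 = 1
(x1 ^ (x3 <-> x1)) <-> (x1 ^ x3) = 1 <-> 1 = 1
x1 -> x3 = 1 -> 0 = 0
x3 <-> x1 = 0 <-> 1 = 0
(x1 -> x3) ^ (x3 <-> x1) = 0 ^ 0 = 0
x1 <-> ((x1 -> x3) ^ (x3 <-> x1)) = 1 <-> 0 = 0
((x1 ^ (x3 <-> x1)) <-> (x1 ^ x3)) -> (x1 <-> ((x1 -> x3) ^ (x3 <-> x1))) = 1 -> 0 = 0
x1 -> x3 = 1 -> 0 = 0
x1 & (x1 -> x3) = 1 & 0 = 0
x1 & x3 = 1 & 0 = 0
(x1 & x3) <-> x3 = 0 <-> 0 = 1
x1 | ((x1 & x3) <-> x3) = 1 | 1 = 1
~(x1 | ((x1 & x3) <-> x3)) = ~1 = 0
(x1 & (x1 -> x3)) <-> ~(x1 | ((x1 & x3) <-> x3)) = 0 <-> 0 = 1
((x1 & (x1 -> x3)) <-> ~(x1 | ((x1 & x3) <-> x3))) -> x3 = 1 -> 0 = 0
(((x1 ^ (x3 <-> x1)) <-> (x1 ^ x3)) -> (x1 <-> ((x1 -> x3) ^ (x3 <-> x1)))) ^ (((x1 & (x1 -> x3)) <-> ~(x1 | ((x1 & x3) <-> x3))) -> x3) = 0 ^ 0 = 0

0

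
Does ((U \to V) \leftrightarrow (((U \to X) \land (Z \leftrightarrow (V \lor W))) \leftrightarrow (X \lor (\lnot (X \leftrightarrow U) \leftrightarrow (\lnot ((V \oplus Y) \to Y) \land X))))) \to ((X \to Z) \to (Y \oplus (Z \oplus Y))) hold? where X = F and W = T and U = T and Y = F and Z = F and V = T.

U \to V = T \to T = T
U \to X = T \to F = F
V \lor W = T \lor T = T
Z \leftrightarrow (V \lor W) = F \leftrightarrow T = F
(U \to X) \land (Z \leftrightarrow (V \lor W)) = F \land F = F
X \leftrightarrow U = F \leftrightarrow T = F
\lnot (X \leftrightarrow U) = \lnot F = T
V \oplus Y = T \oplus F = T
(V \oplus Y) \to Y = T \to F = F
\lnot ((V \oplus Y) \to Y) = \lnot F = T
\lnot ((V \oplus Y) \to Y) \land X = T \land F = F
\lnot (X \leftrightarrow U) \leftrightarrow (\lnot ((V \oplus Y) \to Y) \land X) = T \leftrightarrow F = F
X \lor (\lnot (X \leftrightarrow U) \leftrightarrow (\lnot ((V \oplus Y) \to Y) \land X)) = F \lor F = F
((U \to X) \land (Z \leftrightarrow (V \lor W))) \leftrightarrow (X \lor (\lnot (X \leftrightarrow U) \leftrightarrow (\lnot ((V \oplus Y) \to Y) \land X))) = F \leftrightarrow F = T
(U \to V) \leftrightarrow (((U \to X) \land (Z \leftrightarrow (V \lor W))) \leftrightarrow (X \lor (\lnot (X \leftrightarrow U) \leftrightarrow (\lnot ((V \oplus Y) \to Y) \land X)))) = T \leftrightarrow T = T
X \to Z = F \to F = T
Z \oplus Y = F \oplus F = F
Y \oplus (Z \oplus Y) = F \oplus F = F
(X \to Z) \to (Y \oplus (Z \oplus Y)) = T \to F = F
((U \to V) \leftrightarrow (((U \to X) \land (Z \leftrightarrow (V \lor W))) \leftrightarrow (X \lor (\lnot (X \leftrightarrow U) \leftrightarrow (\lnot ((V \oplus Y) \to Y) \land X))))) \to ((X \to Z) \to (Y \oplus (Z \oplus Y))) = T \to F = F

F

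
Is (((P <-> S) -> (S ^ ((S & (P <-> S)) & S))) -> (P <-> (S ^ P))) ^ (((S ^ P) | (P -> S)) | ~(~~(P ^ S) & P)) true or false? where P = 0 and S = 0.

P <-> S = 0 <-> 0 = 1
P <-> S = 0 <-> 0 = 1
S & (P <-> S) = 0 & 1 = 0
(S & (P <-> S)) & S = 0 & 0 = 0
S ^ ((S & (P <-> S)) & S) = 0 ^ 0 = 0
(P <-> S) -> (S ^ ((S & (P <-> S)) & S)) = 1 -> 0 = 0
S ^ P = 0 ^ 0 = 0
P <-> (S ^ P) = 0 <-> 0 = 1
((P <-> S) -> (S ^ ((S & (P <-> S)) & S))) -> (P <-> (S ^ P)) = 0 -> 1 = 1
S ^ P = 0 ^ 0 = 0
P -> S = 0 -> 0 = 1
(S ^ P) | (P -> S) = 0 | 1 = 1
P ^ S = 0 ^ 0 = 0
~(P ^ S) = ~0 = 1
~~(P ^ S) = ~1 = 0
~~(P ^ S) & P = 0 & 0 = 0
~(~~(P ^ S) & P) = ~0 = 1
((S ^ P) | (P -> S)) | ~(~~(P ^ S) & P) = 1 | 1 = 1
(((P <-> S) -> (S ^ ((S & (P <-> S)) & S))) -> (P <-> (S ^ P))) ^ (((S ^ P) | (P -> S)) | ~(~~(P ^ S) & P)) = 1 ^ 1 = 0

0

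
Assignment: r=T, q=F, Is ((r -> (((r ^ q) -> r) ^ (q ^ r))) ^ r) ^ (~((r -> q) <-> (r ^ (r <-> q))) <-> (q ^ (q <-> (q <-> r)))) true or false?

r ^ q = T ^ F = T
(r ^ q) -> r = T -> T = T
q ^ r = F ^ T = T
((r ^ q) -> r) ^ (q ^ r) = T ^ T = F
r -> (((r ^ q) -> r) ^ (q ^ r)) = T -> F = F
(r -> (((r ^ q) -> r) ^ (q ^ r))) ^ r = F ^ T = T
r -> q = T -> F = F
r <-> q = T <-> F = F
r ^ (r <-> q) = T ^ F = T
(r -> q) <-> (r ^ (r <-> q)) = F <-> T = F
~((r -> q) <-> (r ^ (r <-> q))) = ~F = T
q <-> r = F <-> T = F
q <-> (q <-> r) = F <-> F = T
q ^ (q <-> (q <-> r)) = F ^ T = T
~((r -> q) <-> (r ^ (r <-> q))) <-> (q ^ (q <-> (q <-> r))) = T <-> T = T
((r -> (((r ^ q) -> r) ^ (q ^ r))) ^ r) ^ (~((r -> q) <-> (r ^ (r <-> q))) <-> (q ^ (q <-> (q <-> r)))) = T ^ T = F

F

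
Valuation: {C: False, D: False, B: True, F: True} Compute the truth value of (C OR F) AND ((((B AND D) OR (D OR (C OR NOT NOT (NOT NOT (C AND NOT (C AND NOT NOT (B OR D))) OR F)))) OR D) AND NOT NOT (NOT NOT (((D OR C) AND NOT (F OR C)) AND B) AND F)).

C OR F = False OR True = True
B AND D = True AND False = False
B OR D = True OR False = True
NOT (B OR D) = NOT True = False
NOT NOT (B OR D) = NOT False = True
C AND NOT NOT (B OR D) = False AND True = False
NOT (C AND NOT NOT (B OR D)) = NOT False = True
C AND NOT (C AND NOT NOT (B OR D)) = False AND True = False
NOT (C AND NOT (C AND NOT NOT (B OR D))) = NOT False = True
NOT NOT (C AND NOT (C AND NOT NOT (B OR D))) = NOT True = False
NOT NOT (C AND NOT (C AND NOT NOT (B OR D))) OR F = False OR True = True
NOT (NOT NOT (C AND NOT (C AND NOT NOT (B OR D))) OR F) = NOT True = False
NOT NOT (NOT NOT (C AND NOT (C AND NOT NOT (B OR D))) OR F) = NOT False = True
C OR NOT NOT (NOT NOT (C AND NOT (C AND NOT NOT (B OR D))) OR F) = False OR True = True
D OR (C OR NOT NOT (NOT NOT (C AND NOT (C AND NOT NOT (B OR D))) OR F)) = False OR True = True
(B AND D) OR (D OR (C OR NOT NOT (NOT NOT (C AND NOT (C AND NOT NOT (B OR D))) OR F))) = False OR True = True
((B AND D) OR (D OR (C OR NOT NOT (NOT NOT (C AND NOT (C AND NOT NOT (B OR D))) OR F)))) OR D = True OR False = True
D OR C = False OR False = False
F OR C = True OR False = True
NOT (F OR C) = NOT True = False
(D OR C) AND NOT (F OR C) = False AND False = False
((D OR C) AND NOT (F OR C)) AND B = False AND True = False
NOT (((D OR C) AND NOT (F OR C)) AND B) = NOT False = True
NOT NOT (((D OR C) AND NOT (F OR C)) AND B) = NOT True = False
NOT NOT (((D OR C) AND NOT (F OR C)) AND B) AND F = False AND True = False
NOT (NOT NOT (((D OR C) AND NOT (F OR C)) AND B) AND F) = NOT False = True
NOT NOT (NOT NOT (((D OR C) AND NOT (F OR C)) AND B) AND F) = NOT True = False
(((B AND D) OR (D OR (C OR NOT NOT (NOT NOT (C AND NOT (C AND NOT NOT (B OR D))) OR F)))) OR D) AND NOT NOT (NOT NOT (((D OR C) AND NOT (F OR C)) AND B) AND F) = True AND False = False
(C OR F) AND ((((B AND D) OR (D OR (C OR NOT NOT (NOT NOT (C AND NOT (C AND NOT NOT (B OR D))) OR F)))) OR D) AND NOT NOT (NOT NOT (((D OR C) AND NOT (F OR C)) AND B) AND F)) = True AND False = False

False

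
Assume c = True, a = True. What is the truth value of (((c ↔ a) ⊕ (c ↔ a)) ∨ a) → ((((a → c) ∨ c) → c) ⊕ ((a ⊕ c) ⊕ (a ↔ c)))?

c ↔ a = True ↔ True = True
c ↔ a = True ↔ True = True
(c ↔ a) ⊕ (c ↔ a) = True ⊕ True = False
((c ↔ a) ⊕ (c ↔ a)) ∨ a = False ∨ True = True
a → c = True → True = True
(a → c) ∨ c = True ∨ True = True
((a → c) ∨ c) → c = True → True = True
a ⊕ c = True ⊕ True = False
a ↔ c = True ↔ True = True
(a ⊕ c) ⊕ (a ↔ c) = False ⊕ True = True
(((a → c) ∨ c) → c) ⊕ ((a ⊕ c) ⊕ (a ↔ c)) = True ⊕ True = False
(((c ↔ a) ⊕ (c ↔ a)) ∨ a) → ((((a → c) ∨ c) → c) ⊕ ((a ⊕ c) ⊕ (a ↔ c))) = True → False = False

False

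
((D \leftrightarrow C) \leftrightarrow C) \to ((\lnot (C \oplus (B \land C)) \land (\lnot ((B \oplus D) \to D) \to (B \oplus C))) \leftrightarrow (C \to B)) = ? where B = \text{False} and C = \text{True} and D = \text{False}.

\text{True}

D \leftrightarrow C = \text{False} \leftrightarrow \text{True} = \text{False}
(D \leftrightarrow C) \leftrightarrow C = \text{False} \leftrightarrow \text{True} = \text{False}
B \land C = \text{False} \land \text{True} = \text{False}
C \oplus (B \land C) = \text{True} \oplus \text{False} = \text{True}
\lnot (C \oplus (B \land C)) = \lnot \text{True} = \text{False}
B \oplus D = \text{False} \oplus \text{False} = \text{False}
(B \oplus D) \to D = \text{False} \to \text{False} = \text{True}
\lnot ((B \oplus D) \to D) = \lnot \text{True} = \text{False}
B \oplus C = \text{False} \oplus \text{True} = \text{True}
\lnot ((B \oplus D) \to D) \to (B \oplus C) = \text{False} \to \text{True} = \text{True}
\lnot (C \oplus (B \land C)) \land (\lnot ((B \oplus D) \to D) \to (B \oplus C)) = \text{False} \land \text{True} = \text{False}
C \to B = \text{True} \to \text{False} = \text{False}
(\lnot (C \oplus (B \land C)) \land (\lnot ((B \oplus D) \to D) \to (B \oplus C))) \leftrightarrow (C \to B) = \text{False} \leftrightarrow \text{False} = \text{True}
((D \leftrightarrow C) \leftrightarrow C) \to ((\lnot (C \oplus (B \land C)) \land (\lnot ((B \oplus D) \to D) \to (B \oplus C))) \leftrightarrow (C \to B)) = \text{False} \to \text{True} = \text{True}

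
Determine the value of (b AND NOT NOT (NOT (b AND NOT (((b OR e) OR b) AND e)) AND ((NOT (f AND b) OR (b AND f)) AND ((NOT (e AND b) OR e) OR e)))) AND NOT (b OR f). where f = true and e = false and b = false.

false

b OR e = false OR false = false
(b OR e) OR b = false OR false = false
((b OR e) OR b) AND e = false AND false = false
NOT (((b OR e) OR b) AND e) = NOT false = true
b AND NOT (((b OR e) OR b) AND e) = false AND true = false
NOT (b AND NOT (((b OR e) OR b) AND e)) = NOT false = true
f AND b = true AND false = false
NOT (f AND b) = NOT false = true
b AND f = false AND true = false
NOT (f AND b) OR (b AND f) = true OR false = true
e AND b = false AND false = false
NOT (e AND b) = NOT false = true
NOT (e AND b) OR e = true OR false = true
(NOT (e AND b) OR e) OR e = true OR false = true
(NOT (f AND b) OR (b AND f)) AND ((NOT (e AND b) OR e) OR e) = true AND true = true
NOT (b AND NOT (((b OR e) OR b) AND e)) AND ((NOT (f AND b) OR (b AND f)) AND ((NOT (e AND b) OR e) OR e)) = true AND true = true
NOT (NOT (b AND NOT (((b OR e) OR b) AND e)) AND ((NOT (f AND b) OR (b AND f)) AND ((NOT (e AND b) OR e) OR e))) = NOT true = false
NOT NOT (NOT (b AND NOT (((b OR e) OR b) AND e)) AND ((NOT (f AND b) OR (b AND f)) AND ((NOT (e AND b) OR e) OR e))) = NOT false = true
b AND NOT NOT (NOT (b AND NOT (((b OR e) OR b) AND e)) AND ((NOT (f AND b) OR (b AND f)) AND ((NOT (e AND b) OR e) OR e))) = false AND true = false
b OR f = false OR true = true
NOT (b OR f) = NOT true = false
(b AND NOT NOT (NOT (b AND NOT (((b OR e) OR b) AND e)) AND ((NOT (f AND b) OR (b AND f)) AND ((NOT (e AND b) OR e) OR e)))) AND NOT (b OR f) = false AND false = false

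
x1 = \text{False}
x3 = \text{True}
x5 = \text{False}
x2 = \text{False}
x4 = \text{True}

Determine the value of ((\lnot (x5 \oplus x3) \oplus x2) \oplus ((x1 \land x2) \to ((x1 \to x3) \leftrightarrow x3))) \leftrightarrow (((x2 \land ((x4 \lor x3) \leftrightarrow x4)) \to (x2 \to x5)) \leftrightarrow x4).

x5 \oplus x3 = \text{False} \oplus \text{True} = \text{True}
\lnot (x5 \oplus x3) = \lnot \text{True} = \text{False}
\lnot (x5 \oplus x3) \oplus x2 = \text{False} \oplus \text{False} = \text{False}
x1 \land x2 = \text{False} \land \text{False} = \text{False}
x1 \to x3 = \text{False} \to \text{True} = \text{True}
(x1 \to x3) \leftrightarrow x3 = \text{True} \leftrightarrow \text{True} = \text{True}
(x1 \land x2) \to ((x1 \to x3) \leftrightarrow x3) = \text{False} \to \text{True} = \text{True}
(\lnot (x5 \oplus x3) \oplus x2) \oplus ((x1 \land x2) \to ((x1 \to x3) \leftrightarrow x3)) = \text{False} \oplus \text{True} = \text{True}
x4 \lor x3 = \text{True} \lor \text{True} = \text{True}
(x4 \lor x3) \leftrightarrow x4 = \text{True} \leftrightarrow \text{True} = \text{True}
x2 \land ((x4 \lor x3) \leftrightarrow x4) = \text{False} \land \text{True} = \text{False}
x2 \to x5 = \text{False} \to \text{False} = \text{True}
(x2 \land ((x4 \lor x3) \leftrightarrow x4)) \to (x2 \to x5) = \text{False} \to \text{True} = \text{True}
((x2 \land ((x4 \lor x3) \leftrightarrow x4)) \to (x2 \to x5)) \leftrightarrow x4 = \text{True} \leftrightarrow \text{True} = \text{True}
((\lnot (x5 \oplus x3) \oplus x2) \oplus ((x1 \land x2) \to ((x1 \to x3) \leftrightarrow x3))) \leftrightarrow (((x2 \land ((x4 \lor x3) \leftrightarrow x4)) \to (x2 \to x5)) \leftrightarrow x4) = \text{True} \leftrightarrow \text{True} = \text{True}

\text{True}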